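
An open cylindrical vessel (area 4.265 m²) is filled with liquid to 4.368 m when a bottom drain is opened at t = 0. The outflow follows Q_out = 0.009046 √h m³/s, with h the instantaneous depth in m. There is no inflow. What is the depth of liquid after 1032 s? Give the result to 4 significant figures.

0.9911 m

Unsteady balance on liquid volume: A dh/dt = −0.009046 √h.
This is separable: 2 d(√h)/dt = −0.009046/A, so √h = √h₀ − (0.009046/(2A)) t.
√h = √4.368 − 0.009046·1032/(2·4.265) = 2.08998 − 1.09443 = 0.995548.
h = 0.995548² = 0.991116 m.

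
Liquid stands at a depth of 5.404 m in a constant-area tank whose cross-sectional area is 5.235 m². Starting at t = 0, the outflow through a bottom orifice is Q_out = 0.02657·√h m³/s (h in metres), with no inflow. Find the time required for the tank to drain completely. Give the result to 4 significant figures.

A dh/dt = −Q_out = −0.02657 √h.
This is separable: 2 d(√h)/dt = −0.02657/A, so √h = √h₀ − (0.02657/(2A)) t.
Set h = 0: 2√h₀ = (0.02657/A) t_empty ⇒ t_empty = 2A√h₀/0.02657.
t_empty = 2·5.235·√5.404/0.02657 = 10.4700·2.32465/0.02657 = 916.037 s.

916.0 s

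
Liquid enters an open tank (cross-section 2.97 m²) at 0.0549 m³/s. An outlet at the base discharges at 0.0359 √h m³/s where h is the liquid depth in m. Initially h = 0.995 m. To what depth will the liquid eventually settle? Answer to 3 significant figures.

Accumulation of liquid (constant cross-section A): A dh/dt = Q_in − 0.0359 √h. At steady state dh/dt = 0:
Q_in = 0.0359 √h_ss ⇒ √h_ss = 0.0549/0.0359 = 1.5292.
h_ss = 1.5292² = 2.3386 m. (Since h₀ = 0.995 m < h_ss, the level will rise toward this value.)

2.34 m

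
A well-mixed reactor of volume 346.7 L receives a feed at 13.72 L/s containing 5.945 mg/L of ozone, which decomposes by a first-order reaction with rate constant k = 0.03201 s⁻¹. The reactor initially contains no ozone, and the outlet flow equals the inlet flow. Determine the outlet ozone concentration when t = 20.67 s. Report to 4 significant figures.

Species balance: V dC/dt = Q C_in − Q C − k V C.
This is linear with rate a = Q/V + k = 0.0715831 s⁻¹.
C_ss = Q C_in/(Q + kV) = 3.28656 mg/L; C(t) = C_ss + (C₀ − C_ss) e^(−a t).
C(20.67) = 3.28656 + (-3.28656)·e^(−0.0715831·20.67) = 3.28656 + (-3.28656)·0.227724 = 2.53813 mg/L.

2.538 mg/L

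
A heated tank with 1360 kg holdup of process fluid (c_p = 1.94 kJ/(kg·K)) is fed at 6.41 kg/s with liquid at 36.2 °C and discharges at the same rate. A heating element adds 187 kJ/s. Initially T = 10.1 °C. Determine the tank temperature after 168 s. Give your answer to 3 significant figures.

32.6 °C

M c_p dT/dt = ṁ c_p (T_in − T) + Q̇.
Rearrange: dT/dt = (T_ss − T)/τ with τ = M/ṁ = 212.17 s and T_ss = T_in + Q̇/(ṁ c_p) = 51.238 °C.
This is linear first-order; T(t) = T_ss + (T₀ − T_ss) e^(−t/τ).
T(168) = 51.238 + (-41.138)·e^(−168/212.17) = 51.238 + (-41.138)·0.45302 = 32.602 °C.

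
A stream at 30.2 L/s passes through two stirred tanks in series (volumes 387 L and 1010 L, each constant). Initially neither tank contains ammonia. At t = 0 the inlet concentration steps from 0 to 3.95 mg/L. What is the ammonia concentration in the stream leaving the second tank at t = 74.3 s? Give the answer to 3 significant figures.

Each tank obeys Vᵢ dCᵢ/dt = Q(Cᵢ₋₁ − Cᵢ), so τᵢ = Vᵢ/Q.
τ₁ = 387/30.2 = 12.815 s; τ₂ = 1010/30.2 = 33.444 s.
Tank 1: C₁ = C_in(1 − e^(−t/τ₁)). Tank 2 (τ₁ ≠ τ₂): C₂ = C_in[1 − (τ₁ e^(−t/τ₁) − τ₂ e^(−t/τ₂))/(τ₁ − τ₂)].
At t = 74.3: e^(−t/τ₁) = 0.0030333, e^(−t/τ₂) = 0.10843.
C₂ = 3.95·[1 − (12.815·0.0030333 − 33.444·0.10843)/(-20.629)] = 3.95·0.82610 = 3.2631 mg/L.

3.26 mg/L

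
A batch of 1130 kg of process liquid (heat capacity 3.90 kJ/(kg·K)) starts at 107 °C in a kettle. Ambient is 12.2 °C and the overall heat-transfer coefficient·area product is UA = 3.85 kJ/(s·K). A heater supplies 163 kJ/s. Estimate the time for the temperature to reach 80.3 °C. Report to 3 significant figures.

814 s

Lumped-capacitance energy balance: M c_p dT/dt = UA(T_amb − T) + Q̇.
τ = M c_p/UA = 1144.7 s; T_ss = T_amb + Q̇/UA = 12.2 + 163/3.85 = 54.538 °C.
T(t) = T_ss + (T₀ − T_ss)e^(−t/τ); set T = 80.3:
t = −τ ln[(T − T_ss)/(T₀ − T_ss)] = −1144.7 · ln(0.49106) = 814.07 s.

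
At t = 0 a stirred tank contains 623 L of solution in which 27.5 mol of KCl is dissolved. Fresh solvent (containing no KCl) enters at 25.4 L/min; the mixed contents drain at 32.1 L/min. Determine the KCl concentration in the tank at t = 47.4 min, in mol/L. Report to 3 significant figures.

0.00296 mol/L

Total volume: dV/dt = Q_in − Q_out = -6.7000 L/min, so V(t) = 623 − 6.7000 t and V(47.4) = 305.42 L.
Species balance (pure solvent in): dm/dt = −Q_out · m/V(t).
dm/m = −Q_out dt/(V₀ − 6.7000 t); integrating gives ln(m/m₀) = −(Q_out/(Q_in−Q_out)) ln(V/V₀).
m = m₀ (V₀/V)^(Q_out/(Q_in−Q_out)) = 27.5 × (623/305.42)^(-4.7910) = 0.90380 mol.
C = m/V = 0.90380/305.42 = 0.0029592 mol/L.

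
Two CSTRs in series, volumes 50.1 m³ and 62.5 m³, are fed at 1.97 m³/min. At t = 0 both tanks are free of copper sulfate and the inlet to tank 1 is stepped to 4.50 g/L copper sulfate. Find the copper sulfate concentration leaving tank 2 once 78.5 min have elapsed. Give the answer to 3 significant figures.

Species balance on tank i: dCᵢ/dt = (Cᵢ₋₁ − Cᵢ)/τᵢ with τᵢ = Vᵢ/Q.
τ₁ = 50.1/1.97 = 25.431 min; τ₂ = 62.5/1.97 = 31.726 min.
Tank 1: C₁ = C_in(1 − e^(−t/τ₁)). Tank 2 (τ₁ ≠ τ₂): C₂ = C_in[1 − (τ₁ e^(−t/τ₁) − τ₂ e^(−t/τ₂))/(τ₁ − τ₂)].
At t = 78.5: e^(−t/τ₁) = 0.045651, e^(−t/τ₂) = 0.084220.
C₂ = 4.50·[1 − (25.431·0.045651 − 31.726·0.084220)/(-6.2944)] = 4.50·0.75995 = 3.4198 g/L.

3.42 g/L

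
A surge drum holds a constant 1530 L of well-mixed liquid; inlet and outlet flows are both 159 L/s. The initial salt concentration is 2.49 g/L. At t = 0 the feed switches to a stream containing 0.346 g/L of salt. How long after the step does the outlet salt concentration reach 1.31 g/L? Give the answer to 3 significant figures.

7.69 s

Species balance: V dC/dt = Q(C_in − C) ⇒ τ = V/Q = 9.6226 s.
C(t) = C_in + (C₀ − C_in) e^(−t/τ). Set C = 1.31 and solve for t:
e^(−t/τ) = (C − C_in)/(C₀ − C_in) = (1.31 − 0.346)/(2.49 − 0.346) = 0.44963
t = −τ ln(…) = 9.6226 × 0.79934 = 7.6917 s.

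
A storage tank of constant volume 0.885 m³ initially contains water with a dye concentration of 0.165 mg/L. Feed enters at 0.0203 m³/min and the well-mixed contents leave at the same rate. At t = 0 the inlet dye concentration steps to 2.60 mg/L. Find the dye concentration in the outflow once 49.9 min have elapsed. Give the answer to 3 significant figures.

1.82 mg/L

Accumulation = in − out for the solute gives V dC/dt = Q(C_in − C).
Time constant τ = V/Q = 0.885/0.0203 = 43.596 min.
Solution: C(t) = C_in + (C₀ − C_in) e^(−t/τ).
C(49.9) = 2.60 + (0.165 − 2.60)·e^(−49.9/43.596) = 2.60 + (-2.4350)·0.31835 = 1.8248 mg/L.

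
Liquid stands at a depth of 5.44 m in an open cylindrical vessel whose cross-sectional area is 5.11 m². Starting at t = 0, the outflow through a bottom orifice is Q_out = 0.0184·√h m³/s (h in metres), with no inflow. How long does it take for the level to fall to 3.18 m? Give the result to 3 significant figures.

305 s

A dh/dt = −Q_out = −0.0184 √h.
This is separable: 2 d(√h)/dt = −0.0184/A, so √h = √h₀ − (0.0184/(2A)) t.
t = 2A(√h₀ − √h)/0.0184 = 2·5.11·(√5.44 − √3.18)/0.0184
  = 10.220 × (2.3324 − 1.7833) / 0.0184 = 305.00 s.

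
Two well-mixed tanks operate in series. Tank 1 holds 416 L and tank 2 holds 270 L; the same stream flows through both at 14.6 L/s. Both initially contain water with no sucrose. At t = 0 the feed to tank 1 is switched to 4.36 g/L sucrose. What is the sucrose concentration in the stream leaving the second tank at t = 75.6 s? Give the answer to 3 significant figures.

3.62 g/L

Each tank obeys Vᵢ dCᵢ/dt = Q(Cᵢ₋₁ − Cᵢ), so τᵢ = Vᵢ/Q.
τ₁ = 416/14.6 = 28.493 s; τ₂ = 270/14.6 = 18.493 s.
Solving the cascade with C₁(0)=C₂(0)=0 gives C₂(t) = C_in[1 − (τ₁ e^(−t/τ₁) − τ₂ e^(−t/τ₂))/(τ₁ − τ₂)].
At t = 75.6: e^(−t/τ₁) = 0.070421, e^(−t/τ₂) = 0.016773.
C₂ = 4.36·[1 − (28.493·0.070421 − 18.493·0.016773)/(10.000)] = 4.36·0.83037 = 3.6204 g/L.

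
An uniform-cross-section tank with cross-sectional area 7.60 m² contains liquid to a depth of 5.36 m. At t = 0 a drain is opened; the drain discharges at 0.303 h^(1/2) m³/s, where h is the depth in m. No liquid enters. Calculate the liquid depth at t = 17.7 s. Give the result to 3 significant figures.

3.85 m

A dh/dt = −Q_out = −0.303 √h.
∫ h^(−1/2) dh = −(0.303/A) ∫ dt, giving 2√h = 2√h₀ − (0.303/A) t.
√h = √5.36 − 0.303·17.7/(2·7.60) = 2.3152 − 0.35284 = 1.9623.
h = 1.9623² = 3.8507 m.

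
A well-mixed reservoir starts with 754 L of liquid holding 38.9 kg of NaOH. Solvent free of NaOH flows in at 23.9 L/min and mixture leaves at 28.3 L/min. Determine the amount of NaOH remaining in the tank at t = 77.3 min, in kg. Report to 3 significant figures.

0.821 kg

Total volume: dV/dt = Q_in − Q_out = -4.4000 L/min, so V(t) = 754 − 4.4000 t and V(77.3) = 413.88 L.
Species balance (pure solvent in): dm/dt = −Q_out · m/V(t).
dm/m = −Q_out dt/(V₀ − 4.4000 t); integrating gives ln(m/m₀) = −(Q_out/(Q_in−Q_out)) ln(V/V₀).
m = m₀ (V₀/V)^(Q_out/(Q_in−Q_out)) = 38.9 × (754/413.88)^(-6.4318) = 0.82126 kg.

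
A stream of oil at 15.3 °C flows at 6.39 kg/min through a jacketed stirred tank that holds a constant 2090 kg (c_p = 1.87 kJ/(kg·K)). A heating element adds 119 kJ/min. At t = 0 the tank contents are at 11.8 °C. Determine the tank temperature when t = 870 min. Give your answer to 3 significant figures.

M c_p dT/dt = ṁ c_p (T_in − T) + Q̇.
Rearrange: dT/dt = (T_ss − T)/τ with τ = M/ṁ = 327.07 min and T_ss = T_in + Q̇/(ṁ c_p) = 25.259 °C.
T approaches T_ss exponentially: T(t) = T_ss + (T₀ − T_ss) e^(−t/τ).
T(870) = 25.259 + (-13.459)·e^(−870/327.07) = 25.259 + (-13.459)·0.069952 = 24.317 °C.

24.3 °C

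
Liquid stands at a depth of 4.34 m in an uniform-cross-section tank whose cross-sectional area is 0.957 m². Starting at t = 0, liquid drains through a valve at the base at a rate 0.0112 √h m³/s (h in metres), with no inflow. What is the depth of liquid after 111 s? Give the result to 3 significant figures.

2.06 m

A dh/dt = −Q_out = −0.0112 √h.
∫ h^(−1/2) dh = −(0.0112/A) ∫ dt, giving 2√h = 2√h₀ − (0.0112/A) t.
√h = √4.34 − 0.0112·111/(2·0.957) = 2.0833 − 0.64953 = 1.4337.
h = 1.4337² = 2.0556 m.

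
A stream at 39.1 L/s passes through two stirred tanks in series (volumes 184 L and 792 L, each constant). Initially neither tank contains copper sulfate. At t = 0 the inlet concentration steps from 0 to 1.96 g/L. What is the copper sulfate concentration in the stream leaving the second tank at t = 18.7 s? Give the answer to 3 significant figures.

Time constants: τᵢ = Vᵢ/Q for each well-mixed tank.
τ₁ = 184/39.1 = 4.7059 s; τ₂ = 792/39.1 = 20.256 s.
Tank 1: C₁ = C_in(1 − e^(−t/τ₁)). Tank 2 (τ₁ ≠ τ₂): C₂ = C_in[1 − (τ₁ e^(−t/τ₁) − τ₂ e^(−t/τ₂))/(τ₁ − τ₂)].
At t = 18.7: e^(−t/τ₁) = 0.018803, e^(−t/τ₂) = 0.39725.
C₂ = 1.96·[1 − (4.7059·0.018803 − 20.256·0.39725)/(-15.550)] = 1.96·0.48822 = 0.95692 g/L.

0.957 g/L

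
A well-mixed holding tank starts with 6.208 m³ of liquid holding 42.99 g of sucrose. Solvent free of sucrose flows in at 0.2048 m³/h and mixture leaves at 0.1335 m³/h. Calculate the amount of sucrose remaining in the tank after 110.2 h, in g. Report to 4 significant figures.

Let m(t) be the amount of sucrose. Volume: V(t) = V₀ + (Q_in − Q_out) t = 6.208 + 0.0713000 t; V(110.2) = 14.0653 m³.
Species balance (pure solvent in): dm/dt = −Q_out · m/V(t).
dm/m = −Q_out dt/(V₀ + 0.0713000 t); integrating gives ln(m/m₀) = −(Q_out/(Q_in−Q_out)) ln(V/V₀).
m = m₀ (V₀/V)^(Q_out/(Q_in−Q_out)) = 42.99 × (6.208/14.0653)^(1.87237) = 9.29627 g.

9.296 g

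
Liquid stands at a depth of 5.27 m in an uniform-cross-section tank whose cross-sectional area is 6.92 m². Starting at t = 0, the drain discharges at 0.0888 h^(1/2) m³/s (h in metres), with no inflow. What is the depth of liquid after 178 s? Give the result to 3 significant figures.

A dh/dt = −Q_out = −0.0888 √h.
∫ h^(−1/2) dh = −(0.0888/A) ∫ dt, giving 2√h = 2√h₀ − (0.0888/A) t.
√h = √5.27 − 0.0888·178/(2·6.92) = 2.2956 − 1.1421 = 1.1536.
h = 1.1536² = 1.3307 m.

1.33 m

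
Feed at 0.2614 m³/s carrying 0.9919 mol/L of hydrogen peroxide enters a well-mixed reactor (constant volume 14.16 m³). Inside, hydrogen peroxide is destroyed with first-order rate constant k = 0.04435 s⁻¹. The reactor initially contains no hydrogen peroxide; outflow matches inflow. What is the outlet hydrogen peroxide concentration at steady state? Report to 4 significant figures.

V dC/dt = Q(C_in − C) − k V C.
At steady state: 0 = Q C_in − (Q + kV) C_ss, so C_ss = Q C_in/(Q + kV).
C_ss = 0.2614·0.9919/(0.2614 + 0.04435·14.16) = 0.259283/0.889396 = 0.291527 mol/L.

0.2915 mol/L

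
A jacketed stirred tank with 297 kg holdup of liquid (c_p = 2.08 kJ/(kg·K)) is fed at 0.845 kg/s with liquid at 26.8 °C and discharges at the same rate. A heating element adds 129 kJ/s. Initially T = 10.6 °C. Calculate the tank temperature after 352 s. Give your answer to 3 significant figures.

M c_p dT/dt = ṁ c_p (T_in − T) + Q̇.
τ = M/ṁ = 351.48 s; T_ss = T_in + Q̇/(ṁ c_p) = 26.8 + 129/(0.845·2.08) = 100.20 °C.
Solution: T(t) = T_ss + (T₀ − T_ss) e^(−t/τ).
T(352) = 100.20 + (-89.596)·e^(−352/351.48) = 100.20 + (-89.596)·0.36733 = 67.284 °C.

67.3 °C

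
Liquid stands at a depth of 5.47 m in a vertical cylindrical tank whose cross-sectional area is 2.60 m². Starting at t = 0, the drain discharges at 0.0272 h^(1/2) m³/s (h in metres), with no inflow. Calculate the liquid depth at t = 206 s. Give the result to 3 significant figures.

1.59 m

Volume balance on the tank: A dh/dt = −0.0272 √h.
Separate and integrate: 2(√h − √h₀) = −(0.0272/A) t.
√h = √5.47 − 0.0272·206/(2·2.60) = 2.3388 − 1.0775 = 1.2613.
h = 1.2613² = 1.5908 m.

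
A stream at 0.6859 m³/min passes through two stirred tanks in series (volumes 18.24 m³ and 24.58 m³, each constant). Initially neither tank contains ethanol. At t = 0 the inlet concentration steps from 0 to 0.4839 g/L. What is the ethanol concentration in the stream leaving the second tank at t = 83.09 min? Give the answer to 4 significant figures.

0.3605 g/L

Time constants: τᵢ = Vᵢ/Q for each well-mixed tank.
τ₁ = 18.24/0.6859 = 26.5928 min; τ₂ = 24.58/0.6859 = 35.8361 min.
Tank 1: C₁ = C_in(1 − e^(−t/τ₁)). Tank 2 (τ₁ ≠ τ₂): C₂ = C_in[1 − (τ₁ e^(−t/τ₁) − τ₂ e^(−t/τ₂))/(τ₁ − τ₂)].
At t = 83.09: e^(−t/τ₁) = 0.0439576, e^(−t/τ₂) = 0.0984103.
C₂ = 0.4839·[1 − (26.5928·0.0439576 − 35.8361·0.0984103)/(-9.24333)] = 0.4839·0.744931 = 0.360472 g/L.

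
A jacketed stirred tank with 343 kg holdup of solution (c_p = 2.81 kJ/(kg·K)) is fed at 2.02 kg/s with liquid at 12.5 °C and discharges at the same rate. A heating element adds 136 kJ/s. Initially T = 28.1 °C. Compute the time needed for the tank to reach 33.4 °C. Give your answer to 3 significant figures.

171 s

Unsteady energy balance on the tank contents: M c_p dT/dt = ṁ c_p (T_in − T) + 136.
τ = M/ṁ = 169.80 s; T_ss = T_in + Q̇/(ṁ c_p) = 36.460 °C.
T(t) = T_ss + (T₀ − T_ss) e^(−t/τ). Set T = 33.4:
e^(−t/τ) = (33.4 − 36.460)/(28.1 − 36.460) = 0.36601
t = −169.80 · ln(0.36601) = 170.67 s.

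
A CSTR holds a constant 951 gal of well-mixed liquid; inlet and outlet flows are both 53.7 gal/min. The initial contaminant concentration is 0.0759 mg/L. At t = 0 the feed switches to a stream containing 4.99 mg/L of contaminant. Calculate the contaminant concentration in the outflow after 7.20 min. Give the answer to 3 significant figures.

1.72 mg/L

Unsteady species balance (constant V, well mixed): V dC/dt = Q(C_in − C).
Time constant τ = V/Q = 951/53.7 = 17.709 min.
C approaches C_in exponentially: C(t) = C_in + (C₀ − C_in) e^(−t/τ).
C(7.20) = 4.99 + (0.0759 − 4.99)·e^(−7.20/17.709) = 4.99 + (-4.9141)·0.66594 = 1.7175 mg/L.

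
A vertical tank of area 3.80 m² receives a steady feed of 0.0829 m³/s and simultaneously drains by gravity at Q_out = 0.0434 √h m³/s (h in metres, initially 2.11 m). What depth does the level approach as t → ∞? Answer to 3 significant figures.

Unsteady balance on liquid volume: A dh/dt = Q_in − 0.0434 √h. At steady state dh/dt = 0:
Q_in = 0.0434 √h_ss ⇒ √h_ss = 0.0829/0.0434 = 1.9101.
h_ss = 1.9101² = 3.6486 m. (Since h₀ = 2.11 m < h_ss, the level will rise toward this value.)

3.65 m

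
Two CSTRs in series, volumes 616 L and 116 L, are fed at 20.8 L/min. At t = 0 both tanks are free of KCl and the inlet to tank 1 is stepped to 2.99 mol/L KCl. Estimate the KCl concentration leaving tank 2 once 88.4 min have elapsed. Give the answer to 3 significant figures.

2.80 mol/L

Species balance on tank i: dCᵢ/dt = (Cᵢ₋₁ − Cᵢ)/τᵢ with τᵢ = Vᵢ/Q.
τ₁ = 616/20.8 = 29.615 min; τ₂ = 116/20.8 = 5.5769 min.
Tank 1: C₁ = C_in(1 − e^(−t/τ₁)). Tank 2 (τ₁ ≠ τ₂): C₂ = C_in[1 − (τ₁ e^(−t/τ₁) − τ₂ e^(−t/τ₂))/(τ₁ − τ₂)].
At t = 88.4: e^(−t/τ₁) = 0.050543, e^(−t/τ₂) = 1.3061e-07.
C₂ = 2.99·[1 − (29.615·0.050543 − 5.5769·1.3061e-07)/(24.038)] = 2.99·0.93773 = 2.8038 mol/L.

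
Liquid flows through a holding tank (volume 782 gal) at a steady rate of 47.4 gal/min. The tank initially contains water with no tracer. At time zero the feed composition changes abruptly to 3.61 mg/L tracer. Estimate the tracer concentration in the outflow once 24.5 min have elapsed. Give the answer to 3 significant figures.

Accumulation = in − out for the solute gives V dC/dt = Q(C_in − C).
So dC/dt = (C_in − C)/τ with τ = V/Q = 782/47.4 = 16.498 min.
This is linear first-order; C(t) = C_in + (C₀ − C_in) e^(−t/τ).
C(24.5) = 3.61 + (0 − 3.61)·e^(−24.5/16.498) = 3.61 + (-3.6100)·0.22649 = 2.7924 mg/L.

2.79 mg/L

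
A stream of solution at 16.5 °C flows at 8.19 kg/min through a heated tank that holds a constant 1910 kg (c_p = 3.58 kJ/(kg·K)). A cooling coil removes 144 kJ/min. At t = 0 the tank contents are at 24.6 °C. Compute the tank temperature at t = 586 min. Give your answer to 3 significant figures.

Unsteady energy balance on the tank contents: M c_p dT/dt = ṁ c_p (T_in − T) − 144.
Rearrange: dT/dt = (T_ss − T)/τ with τ = M/ṁ = 233.21 min and T_ss = T_in − Q̇/(ṁ c_p) = 11.589 °C.
T approaches T_ss exponentially: T(t) = T_ss + (T₀ − T_ss) e^(−t/τ).
T(586) = 11.589 + (13.011)·e^(−586/233.21) = 11.589 + (13.011)·0.081046 = 12.643 °C.

12.6 °C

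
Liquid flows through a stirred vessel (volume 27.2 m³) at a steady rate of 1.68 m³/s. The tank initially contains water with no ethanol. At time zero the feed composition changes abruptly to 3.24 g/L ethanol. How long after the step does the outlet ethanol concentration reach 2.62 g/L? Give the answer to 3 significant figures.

Species balance: V dC/dt = Q(C_in − C) ⇒ τ = V/Q = 16.190 s.
C(t) = C_in + (C₀ − C_in) e^(−t/τ). Set C = 2.62 and solve for t:
e^(−t/τ) = (C − C_in)/(C₀ − C_in) = (2.62 − 3.24)/(0 − 3.24) = 0.19136
t = −τ ln(…) = 16.190 × 1.6536 = 26.773 s.

26.8 s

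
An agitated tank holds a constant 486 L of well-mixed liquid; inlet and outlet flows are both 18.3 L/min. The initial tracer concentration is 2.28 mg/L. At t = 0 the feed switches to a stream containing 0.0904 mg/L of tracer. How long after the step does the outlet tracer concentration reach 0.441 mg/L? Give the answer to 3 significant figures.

Mass balance on the solute (V constant): V dC/dt = Q(C_in − C), so τ = V/Q = 26.557 min.
C(t) = C_in + (C₀ − C_in) e^(−t/τ). Set C = 0.441 and solve for t:
e^(−t/τ) = (C − C_in)/(C₀ − C_in) = (0.441 − 0.0904)/(2.28 − 0.0904) = 0.16012
t = −τ ln(…) = 26.557 × 1.8318 = 48.649 min.

48.6 min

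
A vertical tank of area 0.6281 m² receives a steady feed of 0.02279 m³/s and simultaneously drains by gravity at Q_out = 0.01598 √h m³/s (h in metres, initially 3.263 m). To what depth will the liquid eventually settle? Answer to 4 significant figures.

2.034 m

Level balance: A dh/dt = 0.02279 − 0.01598 √h. Setting dh/dt = 0:
Q_in = 0.01598 √h_ss ⇒ √h_ss = 0.02279/0.01598 = 1.42616.
h_ss = 1.42616² = 2.03393 m. (Since h₀ = 3.263 m > h_ss, the level will fall toward this value.)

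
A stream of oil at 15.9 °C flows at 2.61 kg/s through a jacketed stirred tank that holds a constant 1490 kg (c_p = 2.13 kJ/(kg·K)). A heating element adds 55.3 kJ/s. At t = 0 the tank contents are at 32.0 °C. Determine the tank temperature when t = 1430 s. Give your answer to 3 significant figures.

Unsteady energy balance on the tank contents: M c_p dT/dt = ṁ c_p (T_in − T) + 55.3.
τ = M/ṁ = 570.88 s; T_ss = T_in + Q̇/(ṁ c_p) = 15.9 + 55.3/(2.61·2.13) = 25.847 °C.
Solution: T(t) = T_ss + (T₀ − T_ss) e^(−t/τ).
T(1430) = 25.847 + (6.1527)·e^(−1430/570.88) = 25.847 + (6.1527)·0.081684 = 26.350 °C.

26.3 °C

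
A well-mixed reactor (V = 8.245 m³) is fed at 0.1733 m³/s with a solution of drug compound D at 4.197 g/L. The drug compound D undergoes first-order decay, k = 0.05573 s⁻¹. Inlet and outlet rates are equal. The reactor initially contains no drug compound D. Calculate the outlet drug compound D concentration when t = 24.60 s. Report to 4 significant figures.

Species balance: V dC/dt = Q C_in − Q C − k V C.
dC/dt = (Q/V) C_in − (Q/V + k) C; effective rate a = Q/V + k = 0.0210188 + 0.05573 = 0.0767488 s⁻¹.
C_ss = Q C_in/(Q + kV) = 1.14941 g/L; C(t) = C_ss + (C₀ − C_ss) e^(−a t).
C(24.60) = 1.14941 + (-1.14941)·e^(−0.0767488·24.60) = 1.14941 + (-1.14941)·0.151371 = 0.975423 g/L.

0.9754 g/L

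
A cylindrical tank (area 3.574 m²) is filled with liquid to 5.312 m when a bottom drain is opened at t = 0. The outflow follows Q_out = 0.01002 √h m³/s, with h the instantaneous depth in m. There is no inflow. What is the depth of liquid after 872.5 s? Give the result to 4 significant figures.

A dh/dt = −Q_out = −0.01002 √h.
This is separable: 2 d(√h)/dt = −0.01002/A, so √h = √h₀ − (0.01002/(2A)) t.
√h = √5.312 − 0.01002·872.5/(2·3.574) = 2.30478 − 1.22306 = 1.08172.
h = 1.08172² = 1.17011 m.

1.170 m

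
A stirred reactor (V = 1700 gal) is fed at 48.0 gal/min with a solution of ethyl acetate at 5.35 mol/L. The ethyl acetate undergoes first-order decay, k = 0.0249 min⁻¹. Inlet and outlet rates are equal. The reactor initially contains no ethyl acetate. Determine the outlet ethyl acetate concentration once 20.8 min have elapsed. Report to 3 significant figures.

1.90 mol/L

V dC/dt = Q(C_in − C) − k V C.
This is linear with rate a = Q/V + k = 0.053135 min⁻¹.
C_ss = Q C_in/(Q + kV) = 2.8429 mol/L; C(t) = C_ss + (C₀ − C_ss) e^(−a t).
C(20.8) = 2.8429 + (-2.8429)·e^(−0.053135·20.8) = 2.8429 + (-2.8429)·0.33114 = 1.9015 mol/L.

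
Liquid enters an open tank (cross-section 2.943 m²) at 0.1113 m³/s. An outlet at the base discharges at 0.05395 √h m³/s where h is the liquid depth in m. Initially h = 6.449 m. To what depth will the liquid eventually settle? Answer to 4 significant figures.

A dh/dt = Q_in − 0.05395 √h. Steady state requires inflow = outflow:
Q_in = 0.05395 √h_ss ⇒ √h_ss = 0.1113/0.05395 = 2.06302.
h_ss = 2.06302² = 4.25606 m. (Since h₀ = 6.449 m > h_ss, the level will fall toward this value.)

4.256 m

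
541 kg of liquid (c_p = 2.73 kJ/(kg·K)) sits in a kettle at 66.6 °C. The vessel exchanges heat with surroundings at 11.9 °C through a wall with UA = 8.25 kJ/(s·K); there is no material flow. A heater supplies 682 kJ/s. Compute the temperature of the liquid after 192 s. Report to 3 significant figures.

85.0 °C

Energy balance: M c_p dT/dt = −UA(T − T_amb) + Q̇.
dT/dt = (T_ss − T)/τ with T_ss = T_amb + Q̇/UA = 11.9 + 682/8.25 = 94.567 °C, τ = M c_p/UA = 541·2.73/8.25 = 179.02 s.
Integrating: T(t) = T_ss + (T₀ − T_ss) e^(−t/τ).
T(192) = 94.567 + (-27.967)·0.34215 = 84.998 °C.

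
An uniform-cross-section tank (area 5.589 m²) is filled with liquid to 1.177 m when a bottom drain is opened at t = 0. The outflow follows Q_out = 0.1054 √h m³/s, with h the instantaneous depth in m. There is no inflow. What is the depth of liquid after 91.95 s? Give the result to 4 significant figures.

0.04747 m

Accumulation of liquid (constant cross-section A): A dh/dt = −0.1054 √h.
This is separable: 2 d(√h)/dt = −0.1054/A, so √h = √h₀ − (0.1054/(2A)) t.
√h = √1.177 − 0.1054·91.95/(2·5.589) = 1.08490 − 0.867018 = 0.217878.
h = 0.217878² = 0.0474708 m.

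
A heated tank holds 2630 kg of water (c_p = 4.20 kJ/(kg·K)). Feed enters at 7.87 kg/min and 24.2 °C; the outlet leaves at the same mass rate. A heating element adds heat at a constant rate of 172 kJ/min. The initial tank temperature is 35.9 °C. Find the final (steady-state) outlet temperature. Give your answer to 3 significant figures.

29.4 °C

Heat balance on the well-mixed liquid: M c_p dT/dt = ṁ c_p (T_in − T) + 172.
At steady state dT/dt = 0 ⇒ T_ss = T_in + Q̇/(ṁ c_p) = 24.2 + 172/(7.87·4.20) = 29.404 °C.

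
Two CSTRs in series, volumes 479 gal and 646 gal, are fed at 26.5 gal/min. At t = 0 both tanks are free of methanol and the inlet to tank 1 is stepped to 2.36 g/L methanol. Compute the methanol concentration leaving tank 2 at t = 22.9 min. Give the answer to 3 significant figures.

Time constants: τᵢ = Vᵢ/Q for each well-mixed tank.
τ₁ = 479/26.5 = 18.075 min; τ₂ = 646/26.5 = 24.377 min.
Tank 1: C₁ = C_in(1 − e^(−t/τ₁)). Tank 2 (τ₁ ≠ τ₂): C₂ = C_in[1 − (τ₁ e^(−t/τ₁) − τ₂ e^(−t/τ₂))/(τ₁ − τ₂)].
At t = 22.9: e^(−t/τ₁) = 0.28170, e^(−t/τ₂) = 0.39086.
C₂ = 2.36·[1 − (18.075·0.28170 − 24.377·0.39086)/(-6.3019)] = 2.36·0.29603 = 0.69863 g/L.

0.699 g/L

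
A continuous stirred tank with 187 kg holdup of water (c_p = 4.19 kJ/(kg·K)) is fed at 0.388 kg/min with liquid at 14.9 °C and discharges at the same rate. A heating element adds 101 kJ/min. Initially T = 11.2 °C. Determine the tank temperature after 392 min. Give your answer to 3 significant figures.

47.8 °C

Unsteady energy balance on the tank contents: M c_p dT/dt = ṁ c_p (T_in − T) + 101.
Rearrange: dT/dt = (T_ss − T)/τ with τ = M/ṁ = 481.96 min and T_ss = T_in + Q̇/(ṁ c_p) = 77.026 °C.
Solution: T(t) = T_ss + (T₀ − T_ss) e^(−t/τ).
T(392) = 77.026 + (-65.826)·e^(−392/481.96) = 77.026 + (-65.826)·0.44337 = 47.841 °C.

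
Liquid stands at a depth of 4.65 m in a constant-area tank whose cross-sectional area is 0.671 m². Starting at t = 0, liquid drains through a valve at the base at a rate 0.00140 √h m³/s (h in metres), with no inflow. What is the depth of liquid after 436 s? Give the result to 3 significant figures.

A dh/dt = −Q_out = −0.00140 √h.
Separate and integrate: 2(√h − √h₀) = −(0.00140/A) t.
√h = √4.65 − 0.00140·436/(2·0.671) = 2.1564 − 0.45484 = 1.7015.
h = 1.7015² = 2.8952 m.

2.90 m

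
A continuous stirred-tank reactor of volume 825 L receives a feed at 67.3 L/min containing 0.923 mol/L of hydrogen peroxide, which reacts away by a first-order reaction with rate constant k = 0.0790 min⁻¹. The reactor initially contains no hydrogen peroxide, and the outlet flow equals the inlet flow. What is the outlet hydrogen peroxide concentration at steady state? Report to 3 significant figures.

0.469 mol/L

Accumulation = in − out − consumed: V dC/dt = Q C_in − Q C − k V C.
Steady state (dC/dt = 0): C_ss = Q C_in/(Q + kV) = C_in/(1 + kV/Q).
C_ss = 67.3·0.923/(67.3 + 0.0790·825) = 62.118/132.47 = 0.46890 mol/L.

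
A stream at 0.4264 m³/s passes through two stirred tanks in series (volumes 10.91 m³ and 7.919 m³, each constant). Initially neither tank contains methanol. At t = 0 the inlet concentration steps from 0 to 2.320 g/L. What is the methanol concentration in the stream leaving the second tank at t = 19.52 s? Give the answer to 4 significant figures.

Time constants: τᵢ = Vᵢ/Q for each well-mixed tank.
τ₁ = 10.91/0.4264 = 25.5863 s; τ₂ = 7.919/0.4264 = 18.5718 s.
Tank 1: C₁ = C_in(1 − e^(−t/τ₁)). Tank 2 (τ₁ ≠ τ₂): C₂ = C_in[1 − (τ₁ e^(−t/τ₁) − τ₂ e^(−t/τ₂))/(τ₁ − τ₂)].
At t = 19.52: e^(−t/τ₁) = 0.466308, e^(−t/τ₂) = 0.349568.
C₂ = 2.320·[1 − (25.5863·0.466308 − 18.5718·0.349568)/(7.01454)] = 2.320·0.224608 = 0.521091 g/L.

0.5211 g/L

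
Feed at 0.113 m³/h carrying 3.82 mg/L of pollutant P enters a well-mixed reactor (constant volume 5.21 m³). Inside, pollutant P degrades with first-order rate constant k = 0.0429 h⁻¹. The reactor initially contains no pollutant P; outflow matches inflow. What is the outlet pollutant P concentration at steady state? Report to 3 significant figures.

Species balance: V dC/dt = Q C_in − Q C − k V C.
Steady state (dC/dt = 0): C_ss = Q C_in/(Q + kV) = C_in/(1 + kV/Q).
C_ss = 0.113·3.82/(0.113 + 0.0429·5.21) = 0.43166/0.33651 = 1.2828 mg/L.

1.28 mg/L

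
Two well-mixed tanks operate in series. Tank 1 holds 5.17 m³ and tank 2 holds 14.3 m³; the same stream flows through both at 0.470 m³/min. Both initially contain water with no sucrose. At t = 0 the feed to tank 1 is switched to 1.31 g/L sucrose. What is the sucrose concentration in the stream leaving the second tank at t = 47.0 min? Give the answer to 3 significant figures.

Each tank obeys Vᵢ dCᵢ/dt = Q(Cᵢ₋₁ − Cᵢ), so τᵢ = Vᵢ/Q.
τ₁ = 5.17/0.470 = 11.000 min; τ₂ = 14.3/0.470 = 30.426 min.
Tank 1: C₁ = C_in(1 − e^(−t/τ₁)). Tank 2 (τ₁ ≠ τ₂): C₂ = C_in[1 − (τ₁ e^(−t/τ₁) − τ₂ e^(−t/τ₂))/(τ₁ − τ₂)].
At t = 47.0: e^(−t/τ₁) = 0.013944, e^(−t/τ₂) = 0.21336.
C₂ = 1.31·[1 − (11.000·0.013944 − 30.426·0.21336)/(-19.426)] = 1.31·0.67371 = 0.88256 g/L.

0.883 g/L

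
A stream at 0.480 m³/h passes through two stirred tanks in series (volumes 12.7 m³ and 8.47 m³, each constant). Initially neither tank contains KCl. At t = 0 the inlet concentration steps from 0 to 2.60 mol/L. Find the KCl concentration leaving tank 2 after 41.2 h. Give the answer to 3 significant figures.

1.46 mol/L

Species balance on tank i: dCᵢ/dt = (Cᵢ₋₁ − Cᵢ)/τᵢ with τᵢ = Vᵢ/Q.
τ₁ = 12.7/0.480 = 26.458 h; τ₂ = 8.47/0.480 = 17.646 h.
Solving the cascade with C₁(0)=C₂(0)=0 gives C₂(t) = C_in[1 − (τ₁ e^(−t/τ₁) − τ₂ e^(−t/τ₂))/(τ₁ − τ₂)].
At t = 41.2: e^(−t/τ₁) = 0.21073, e^(−t/τ₂) = 0.096827.
C₂ = 2.60·[1 − (26.458·0.21073 − 17.646·0.096827)/(8.8125)] = 2.60·0.56119 = 1.4591 mol/L.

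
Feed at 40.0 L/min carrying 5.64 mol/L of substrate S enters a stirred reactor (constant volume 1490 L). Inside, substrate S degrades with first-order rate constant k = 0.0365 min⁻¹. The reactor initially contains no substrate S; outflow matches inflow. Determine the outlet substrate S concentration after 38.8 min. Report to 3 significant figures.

2.19 mol/L

V dC/dt = Q(C_in − C) − k V C.
This is linear with rate a = Q/V + k = 0.063346 min⁻¹.
C_ss = Q C_in/(Q + kV) = 2.3902 mol/L; C(t) = C_ss + (C₀ − C_ss) e^(−a t).
C(38.8) = 2.3902 + (-2.3902)·e^(−0.063346·38.8) = 2.3902 + (-2.3902)·0.085622 = 2.1856 mol/L.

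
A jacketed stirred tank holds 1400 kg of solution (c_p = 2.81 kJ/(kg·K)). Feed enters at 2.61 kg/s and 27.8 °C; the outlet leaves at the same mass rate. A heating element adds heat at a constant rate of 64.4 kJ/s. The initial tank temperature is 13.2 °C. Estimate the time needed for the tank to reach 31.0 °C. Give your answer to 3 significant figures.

768 s

First-law balance (no shaft work): M c_p dT/dt = ṁ c_p (T_in − T) + 64.4.
τ = M/ṁ = 536.40 s; T_ss = T_in + Q̇/(ṁ c_p) = 36.581 °C.
T(t) = T_ss + (T₀ − T_ss) e^(−t/τ). Set T = 31.0:
e^(−t/τ) = (31.0 − 36.581)/(13.2 − 36.581) = 0.23869
t = −536.40 · ln(0.23869) = 768.43 s.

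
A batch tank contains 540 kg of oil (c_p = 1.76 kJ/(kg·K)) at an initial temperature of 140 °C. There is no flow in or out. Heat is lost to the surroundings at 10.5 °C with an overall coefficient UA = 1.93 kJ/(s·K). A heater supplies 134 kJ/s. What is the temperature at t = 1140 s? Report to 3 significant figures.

M c_p dT/dt = −UA(T − T_amb) + Q̇.
dT/dt = (T_ss − T)/τ with T_ss = T_amb + Q̇/UA = 10.5 + 134/1.93 = 79.930 °C, τ = M c_p/UA = 540·1.76/1.93 = 492.44 s.
T approaches T_ss exponentially: T(t) = T_ss + (T₀ − T_ss) e^(−t/τ).
T(1140) = 79.930 + (60.070)·0.098764 = 85.863 °C.

85.9 °C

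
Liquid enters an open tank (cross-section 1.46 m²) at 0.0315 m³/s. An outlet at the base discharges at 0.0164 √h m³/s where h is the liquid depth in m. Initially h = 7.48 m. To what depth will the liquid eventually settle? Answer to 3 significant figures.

3.69 m

Unsteady balance on liquid volume: A dh/dt = Q_in − 0.0164 √h. At steady state dh/dt = 0:
Q_in = 0.0164 √h_ss ⇒ √h_ss = 0.0315/0.0164 = 1.9207.
h_ss = 1.9207² = 3.6892 m. (Since h₀ = 7.48 m > h_ss, the level will fall toward this value.)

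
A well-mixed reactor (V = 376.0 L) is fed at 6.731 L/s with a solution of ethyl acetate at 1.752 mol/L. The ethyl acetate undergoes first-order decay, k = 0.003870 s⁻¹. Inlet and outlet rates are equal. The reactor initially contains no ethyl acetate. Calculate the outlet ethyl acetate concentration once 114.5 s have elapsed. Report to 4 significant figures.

1.321 mol/L

V dC/dt = Q(C_in − C) − k V C.
This is linear with rate a = Q/V + k = 0.0217716 s⁻¹.
C_ss = Q C_in/(Q + kV) = 1.44057 mol/L; C(t) = C_ss + (C₀ − C_ss) e^(−a t).
C(114.5) = 1.44057 + (-1.44057)·e^(−0.0217716·114.5) = 1.44057 + (-1.44057)·0.0826742 = 1.32148 mol/L.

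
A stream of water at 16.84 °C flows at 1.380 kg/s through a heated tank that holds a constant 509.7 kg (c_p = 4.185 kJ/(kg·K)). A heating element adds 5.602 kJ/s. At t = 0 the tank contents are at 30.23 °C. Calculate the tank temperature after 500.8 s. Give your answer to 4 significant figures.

M c_p dT/dt = ṁ c_p (T_in − T) + Q̇.
τ = M/ṁ = 369.348 s; T_ss = T_in + Q̇/(ṁ c_p) = 16.84 + 5.602/(1.380·4.185) = 17.8100 °C.
Integrating: T(t) = T_ss + (T₀ − T_ss) e^(−t/τ).
T(500.8) = 17.8100 + (12.4200)·e^(−500.8/369.348) = 17.8100 + (12.4200)·0.257714 = 21.0108 °C.

21.01 °C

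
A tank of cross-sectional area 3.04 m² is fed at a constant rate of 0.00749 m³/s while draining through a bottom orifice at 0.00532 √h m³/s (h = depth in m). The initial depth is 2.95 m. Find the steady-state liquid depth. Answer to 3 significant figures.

A dh/dt = Q_in − 0.00532 √h. Steady state requires inflow = outflow:
Q_in = 0.00532 √h_ss ⇒ √h_ss = 0.00749/0.00532 = 1.4079.
h_ss = 1.4079² = 1.9822 m. (Since h₀ = 2.95 m > h_ss, the level will fall toward this value.)

1.98 m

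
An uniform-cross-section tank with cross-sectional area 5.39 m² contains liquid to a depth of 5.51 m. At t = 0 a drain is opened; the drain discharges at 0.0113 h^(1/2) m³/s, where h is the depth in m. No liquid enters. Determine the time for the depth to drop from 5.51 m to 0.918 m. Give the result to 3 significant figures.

Volume balance on the tank: A dh/dt = −0.0113 √h.
Separate and integrate: 2(√h − √h₀) = −(0.0113/A) t.
t = 2A(√h₀ − √h)/0.0113 = 2·5.39·(√5.51 − √0.918)/0.0113
  = 10.780 × (2.3473 − 0.95812) / 0.0113 = 1325.3 s.

1330 s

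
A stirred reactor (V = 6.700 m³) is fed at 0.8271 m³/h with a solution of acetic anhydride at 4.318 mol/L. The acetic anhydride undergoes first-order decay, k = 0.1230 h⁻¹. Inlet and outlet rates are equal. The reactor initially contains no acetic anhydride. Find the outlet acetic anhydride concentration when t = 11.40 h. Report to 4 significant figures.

Species balance: V dC/dt = Q C_in − Q C − k V C.
dC/dt = (Q/V) C_in − (Q/V + k) C; effective rate a = Q/V + k = 0.123448 + 0.1230 = 0.246448 h⁻¹.
C_ss = Q C_in/(Q + kV) = 2.16292 mol/L; C(t) = C_ss + (C₀ − C_ss) e^(−a t).
C(11.40) = 2.16292 + (-2.16292)·e^(−0.246448·11.40) = 2.16292 + (-2.16292)·0.0602348 = 2.03264 mol/L.

2.033 mol/L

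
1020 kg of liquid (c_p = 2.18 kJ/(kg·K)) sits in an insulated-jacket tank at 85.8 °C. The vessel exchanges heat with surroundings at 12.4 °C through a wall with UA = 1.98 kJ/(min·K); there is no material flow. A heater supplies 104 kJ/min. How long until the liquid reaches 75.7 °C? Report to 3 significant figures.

Energy balance: M c_p dT/dt = −UA(T − T_amb) + Q̇.
τ = M c_p/UA = 1123.0 min; T_ss = T_amb + Q̇/UA = 12.4 + 104/1.98 = 64.925 °C.
T(t) = T_ss + (T₀ − T_ss)e^(−t/τ); set T = 75.7:
t = −τ ln[(T − T_ss)/(T₀ − T_ss)] = −1123.0 · ln(0.51616) = 742.70 min.

743 min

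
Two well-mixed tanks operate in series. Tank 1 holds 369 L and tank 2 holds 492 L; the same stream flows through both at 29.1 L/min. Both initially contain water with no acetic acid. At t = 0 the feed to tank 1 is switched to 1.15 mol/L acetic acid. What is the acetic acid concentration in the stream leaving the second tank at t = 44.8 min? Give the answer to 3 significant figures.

Each tank obeys Vᵢ dCᵢ/dt = Q(Cᵢ₋₁ − Cᵢ), so τᵢ = Vᵢ/Q.
τ₁ = 369/29.1 = 12.680 min; τ₂ = 492/29.1 = 16.907 min.
Tank 1: C₁ = C_in(1 − e^(−t/τ₁)). Tank 2 (τ₁ ≠ τ₂): C₂ = C_in[1 − (τ₁ e^(−t/τ₁) − τ₂ e^(−t/τ₂))/(τ₁ − τ₂)].
At t = 44.8: e^(−t/τ₁) = 0.029217, e^(−t/τ₂) = 0.070668.
C₂ = 1.15·[1 − (12.680·0.029217 − 16.907·0.070668)/(-4.2268)] = 1.15·0.80498 = 0.92572 mol/L.

0.926 mol/L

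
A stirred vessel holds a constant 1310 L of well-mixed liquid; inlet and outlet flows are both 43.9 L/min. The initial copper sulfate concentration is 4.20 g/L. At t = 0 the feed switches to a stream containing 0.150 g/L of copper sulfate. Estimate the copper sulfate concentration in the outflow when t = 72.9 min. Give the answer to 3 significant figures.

0.502 g/L

Unsteady species balance (constant V, well mixed): V dC/dt = Q(C_in − C).
So dC/dt = (C_in − C)/τ with τ = V/Q = 1310/43.9 = 29.841 min.
Integrating: C(t) = C_in + (C₀ − C_in) e^(−t/τ).
C(72.9) = 0.150 + (4.20 − 0.150)·e^(−72.9/29.841) = 0.150 + (4.0500)·0.086901 = 0.50195 g/L.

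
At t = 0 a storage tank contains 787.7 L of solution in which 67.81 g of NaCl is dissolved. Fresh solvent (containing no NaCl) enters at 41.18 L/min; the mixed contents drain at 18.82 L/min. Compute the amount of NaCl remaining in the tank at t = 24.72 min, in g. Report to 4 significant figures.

Total volume: dV/dt = Q_in − Q_out = 22.3600 L/min, so V(t) = 787.7 + 22.3600 t and V(24.72) = 1340.44 L.
Species balance (pure solvent in): dm/dt = −Q_out · m/V(t).
dm/m = −Q_out dt/(V₀ + 22.3600 t); integrating gives ln(m/m₀) = −(Q_out/(Q_in−Q_out)) ln(V/V₀).
m = m₀ (V₀/V)^(Q_out/(Q_in−Q_out)) = 67.81 × (787.7/1340.44)^(0.841682) = 43.3472 g.

43.35 g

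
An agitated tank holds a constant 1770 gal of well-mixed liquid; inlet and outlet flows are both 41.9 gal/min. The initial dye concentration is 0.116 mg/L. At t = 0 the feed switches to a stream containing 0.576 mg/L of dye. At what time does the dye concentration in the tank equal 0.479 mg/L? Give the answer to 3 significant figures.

65.8 min

Species balance: V dC/dt = Q(C_in − C) ⇒ τ = V/Q = 42.243 min.
C(t) = C_in + (C₀ − C_in) e^(−t/τ). Set C = 0.479 and solve for t:
e^(−t/τ) = (C − C_in)/(C₀ − C_in) = (0.479 − 0.576)/(0.116 − 0.576) = 0.21087
t = −τ ln(…) = 42.243 × 1.5565 = 65.753 min.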